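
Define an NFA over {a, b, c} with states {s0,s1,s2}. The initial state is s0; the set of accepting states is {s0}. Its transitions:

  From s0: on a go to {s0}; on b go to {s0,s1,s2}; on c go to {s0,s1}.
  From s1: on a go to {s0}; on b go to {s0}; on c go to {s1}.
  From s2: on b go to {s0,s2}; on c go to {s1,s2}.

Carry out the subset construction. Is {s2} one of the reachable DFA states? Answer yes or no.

Start state of the DFA: {s0}.
{s0} --a--> {s0}  [seen]
{s0} --b--> {s0,s1,s2}  [new]
{s0} --c--> {s0,s1}  [new]
{s0,s1,s2} --a--> {s0}  [seen]
{s0,s1,s2} --b--> {s0,s1,s2}  [seen]
{s0,s1,s2} --c--> {s0,s1,s2}  [seen]
{s0,s1} --a--> {s0}  [seen]
{s0,s1} --b--> {s0,s1,s2}  [seen]
{s0,s1} --c--> {s0,s1}  [seen]
Reachable DFA states: {s0}, {s0,s1,s2}, {s0,s1}.
{s2} is not among them.

no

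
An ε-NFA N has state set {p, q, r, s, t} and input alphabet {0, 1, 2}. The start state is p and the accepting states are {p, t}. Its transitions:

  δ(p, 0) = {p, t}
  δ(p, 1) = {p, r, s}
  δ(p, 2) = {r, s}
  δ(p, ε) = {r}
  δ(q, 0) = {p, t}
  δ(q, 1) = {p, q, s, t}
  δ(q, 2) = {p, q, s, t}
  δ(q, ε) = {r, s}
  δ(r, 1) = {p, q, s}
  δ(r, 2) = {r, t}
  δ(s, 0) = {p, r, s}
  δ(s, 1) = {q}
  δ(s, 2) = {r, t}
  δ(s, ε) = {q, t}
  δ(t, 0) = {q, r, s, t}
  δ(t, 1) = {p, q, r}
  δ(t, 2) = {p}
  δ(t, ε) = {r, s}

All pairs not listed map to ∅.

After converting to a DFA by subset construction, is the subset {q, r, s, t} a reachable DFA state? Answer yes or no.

yes

Start state of the DFA: {p, r} (ε-closure of the NFA start).
{p, r} --0--> {p, q, r, s, t}  [new]
{p, r} --1--> {p, q, r, s, t}  [seen]
{p, r} --2--> {q, r, s, t}  [new]
{p, q, r, s, t} --0--> {p, q, r, s, t}  [seen]
{p, q, r, s, t} --1--> {p, q, r, s, t}  [seen]
{p, q, r, s, t} --2--> {p, q, r, s, t}  [seen]
{q, r, s, t} --0--> {p, q, r, s, t}  [seen]
{q, r, s, t} --1--> {p, q, r, s, t}  [seen]
{q, r, s, t} --2--> {p, q, r, s, t}  [seen]
Reachable DFA states: {p, r}, {p, q, r, s, t}, {q, r, s, t}.
{q, r, s, t} is among them.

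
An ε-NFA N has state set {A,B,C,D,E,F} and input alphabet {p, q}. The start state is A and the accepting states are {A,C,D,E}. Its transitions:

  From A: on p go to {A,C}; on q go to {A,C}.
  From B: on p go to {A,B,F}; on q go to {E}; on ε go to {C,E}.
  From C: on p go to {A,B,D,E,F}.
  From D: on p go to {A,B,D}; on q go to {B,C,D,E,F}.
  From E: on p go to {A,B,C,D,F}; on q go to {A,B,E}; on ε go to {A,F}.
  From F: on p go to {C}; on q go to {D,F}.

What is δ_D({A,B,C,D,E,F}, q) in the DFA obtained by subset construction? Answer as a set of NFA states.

δ(A,q) = {A,C}; δ(B,q) = {E}; δ(C,q) = ∅; δ(D,q) = {B,C,D,E,F}; δ(E,q) = {A,B,E}; δ(F,q) = {D,F}.
Union: {A,B,C,D,E,F}.

{A,B,C,D,E,F}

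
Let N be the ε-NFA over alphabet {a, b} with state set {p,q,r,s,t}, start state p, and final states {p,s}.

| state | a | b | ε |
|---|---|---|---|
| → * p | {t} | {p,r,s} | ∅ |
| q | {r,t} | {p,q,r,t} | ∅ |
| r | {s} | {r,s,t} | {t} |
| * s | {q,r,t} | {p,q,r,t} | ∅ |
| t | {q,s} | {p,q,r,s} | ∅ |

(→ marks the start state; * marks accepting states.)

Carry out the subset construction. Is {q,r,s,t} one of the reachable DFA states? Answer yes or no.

yes

Start state of the DFA: {p} (ε-closure of the NFA start).
{p} --a--> {t}  [new]
{p} --b--> {p,r,s,t}  [new]
{t} --a--> {q,s}  [new]
{t} --b--> {p,q,r,s,t}  [new]
{p,r,s,t} --a--> {q,r,s,t}  [new]
{p,r,s,t} --b--> {p,q,r,s,t}  [seen]
{q,s} --a--> {q,r,t}  [new]
{q,s} --b--> {p,q,r,t}  [new]
{p,q,r,s,t} --a--> {q,r,s,t}  [seen]
{p,q,r,s,t} --b--> {p,q,r,s,t}  [seen]
{q,r,s,t} --a--> {q,r,s,t}  [seen]
{q,r,s,t} --b--> {p,q,r,s,t}  [seen]
{q,r,t} --a--> {q,r,s,t}  [seen]
{q,r,t} --b--> {p,q,r,s,t}  [seen]
{p,q,r,t} --a--> {q,r,s,t}  [seen]
{p,q,r,t} --b--> {p,q,r,s,t}  [seen]
Reachable DFA states: {p}, {t}, {p,r,s,t}, {q,s}, {p,q,r,s,t}, {q,r,s,t}, {q,r,t}, {p,q,r,t}.
{q,r,s,t} is among them.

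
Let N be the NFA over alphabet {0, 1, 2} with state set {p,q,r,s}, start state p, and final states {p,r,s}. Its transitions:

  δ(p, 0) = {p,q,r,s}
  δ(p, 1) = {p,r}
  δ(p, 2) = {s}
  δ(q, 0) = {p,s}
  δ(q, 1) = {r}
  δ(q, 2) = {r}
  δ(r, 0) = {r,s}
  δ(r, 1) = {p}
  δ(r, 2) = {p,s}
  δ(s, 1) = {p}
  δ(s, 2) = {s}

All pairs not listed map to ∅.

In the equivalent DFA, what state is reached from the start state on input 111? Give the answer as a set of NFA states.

{p,r}

Start: {p}.
δ(p,1) = {p,r}.
Union: {p,r}.
After 1: {p,r}.
δ(p,1) = {p,r}; δ(r,1) = {p}.
Union: {p,r}.
After 1: {p,r}.
δ(p,1) = {p,r}; δ(r,1) = {p}.
Union: {p,r}.
After 1: {p,r}.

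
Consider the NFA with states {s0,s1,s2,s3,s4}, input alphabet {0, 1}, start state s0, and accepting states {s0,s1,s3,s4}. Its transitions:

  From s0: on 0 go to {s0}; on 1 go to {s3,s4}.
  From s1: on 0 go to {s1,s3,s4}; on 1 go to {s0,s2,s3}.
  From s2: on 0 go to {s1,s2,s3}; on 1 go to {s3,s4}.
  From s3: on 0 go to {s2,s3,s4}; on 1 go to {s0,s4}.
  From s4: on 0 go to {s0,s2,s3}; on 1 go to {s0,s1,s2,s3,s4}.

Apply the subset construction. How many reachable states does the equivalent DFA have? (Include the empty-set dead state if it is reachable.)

4

Start state of the DFA: {s0}.
{s0} --0--> {s0}  [seen]
{s0} --1--> {s3,s4}  [new]
{s3,s4} --0--> {s0,s2,s3,s4}  [new]
{s3,s4} --1--> {s0,s1,s2,s3,s4}  [new]
{s0,s2,s3,s4} --0--> {s0,s1,s2,s3,s4}  [seen]
{s0,s2,s3,s4} --1--> {s0,s1,s2,s3,s4}  [seen]
{s0,s1,s2,s3,s4} --0--> {s0,s1,s2,s3,s4}  [seen]
{s0,s1,s2,s3,s4} --1--> {s0,s1,s2,s3,s4}  [seen]
Reachable DFA states: {s0}, {s3,s4}, {s0,s2,s3,s4}, {s0,s1,s2,s3,s4}.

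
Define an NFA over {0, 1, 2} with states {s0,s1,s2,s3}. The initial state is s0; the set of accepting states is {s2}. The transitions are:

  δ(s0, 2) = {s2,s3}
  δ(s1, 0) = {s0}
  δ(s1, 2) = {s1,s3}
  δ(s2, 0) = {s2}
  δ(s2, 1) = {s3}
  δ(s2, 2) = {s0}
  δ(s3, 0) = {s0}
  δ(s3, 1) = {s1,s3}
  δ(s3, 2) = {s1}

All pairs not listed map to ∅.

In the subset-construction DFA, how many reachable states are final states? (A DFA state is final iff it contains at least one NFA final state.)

Start state of the DFA: {s0}.
{s0} --0--> ∅  [new]
{s0} --1--> ∅  [seen]
{s0} --2--> {s2,s3}  [new]
∅ --0--> ∅  [seen]
∅ --1--> ∅  [seen]
∅ --2--> ∅  [seen]
{s2,s3} --0--> {s0,s2}  [new]
{s2,s3} --1--> {s1,s3}  [new]
{s2,s3} --2--> {s0,s1}  [new]
{s0,s2} --0--> {s2}  [new]
{s0,s2} --1--> {s3}  [new]
{s0,s2} --2--> {s0,s2,s3}  [new]
{s1,s3} --0--> {s0}  [seen]
{s1,s3} --1--> {s1,s3}  [seen]
{s1,s3} --2--> {s1,s3}  [seen]
{s0,s1} --0--> {s0}  [seen]
{s0,s1} --1--> ∅  [seen]
{s0,s1} --2--> {s1,s2,s3}  [new]
{s2} --0--> {s2}  [seen]
{s2} --1--> {s3}  [seen]
{s2} --2--> {s0}  [seen]
{s3} --0--> {s0}  [seen]
{s3} --1--> {s1,s3}  [seen]
{s3} --2--> {s1}  [new]
{s0,s2,s3} --0--> {s0,s2}  [seen]
{s0,s2,s3} --1--> {s1,s3}  [seen]
{s0,s2,s3} --2--> {s0,s1,s2,s3}  [new]
{s1,s2,s3} --0--> {s0,s2}  [seen]
{s1,s2,s3} --1--> {s1,s3}  [seen]
{s1,s2,s3} --2--> {s0,s1,s3}  [new]
{s1} --0--> {s0}  [seen]
{s1} --1--> ∅  [seen]
{s1} --2--> {s1,s3}  [seen]
{s0,s1,s2,s3} --0--> {s0,s2}  [seen]
{s0,s1,s2,s3} --1--> {s1,s3}  [seen]
{s0,s1,s2,s3} --2--> {s0,s1,s2,s3}  [seen]
{s0,s1,s3} --0--> {s0}  [seen]
{s0,s1,s3} --1--> {s1,s3}  [seen]
{s0,s1,s3} --2--> {s1,s2,s3}  [seen]
Reachable DFA states: {s0}, ∅, {s2,s3}, {s0,s2}, {s1,s3}, {s0,s1}, {s2}, {s3}, {s0,s2,s3}, {s1,s2,s3}, {s1}, {s0,s1,s2,s3}, {s0,s1,s3}.
Accepting DFA states (contain an NFA accepting state): {s2,s3}, {s0,s2}, {s2}, {s0,s2,s3}, {s1,s2,s3}, {s0,s1,s2,s3}.

6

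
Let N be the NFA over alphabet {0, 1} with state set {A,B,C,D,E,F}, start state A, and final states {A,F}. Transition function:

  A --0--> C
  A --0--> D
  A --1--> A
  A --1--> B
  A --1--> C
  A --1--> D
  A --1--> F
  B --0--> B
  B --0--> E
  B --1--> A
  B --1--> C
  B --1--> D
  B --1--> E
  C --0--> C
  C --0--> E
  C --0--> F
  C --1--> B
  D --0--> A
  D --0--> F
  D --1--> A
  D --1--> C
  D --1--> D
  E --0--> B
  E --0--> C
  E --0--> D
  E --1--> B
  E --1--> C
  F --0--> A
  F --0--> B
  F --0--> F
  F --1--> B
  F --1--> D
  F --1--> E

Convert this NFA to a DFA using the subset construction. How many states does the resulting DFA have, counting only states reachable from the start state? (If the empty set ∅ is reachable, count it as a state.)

Start state of the DFA: {A}.
{A} --0--> {C,D}  [new]
{A} --1--> {A,B,C,D,F}  [new]
{C,D} --0--> {A,C,E,F}  [new]
{C,D} --1--> {A,B,C,D}  [new]
{A,B,C,D,F} --0--> {A,B,C,D,E,F}  [new]
{A,B,C,D,F} --1--> {A,B,C,D,E,F}  [seen]
{A,C,E,F} --0--> {A,B,C,D,E,F}  [seen]
{A,C,E,F} --1--> {A,B,C,D,E,F}  [seen]
{A,B,C,D} --0--> {A,B,C,D,E,F}  [seen]
{A,B,C,D} --1--> {A,B,C,D,E,F}  [seen]
{A,B,C,D,E,F} --0--> {A,B,C,D,E,F}  [seen]
{A,B,C,D,E,F} --1--> {A,B,C,D,E,F}  [seen]
Reachable DFA states: {A}, {C,D}, {A,B,C,D,F}, {A,C,E,F}, {A,B,C,D}, {A,B,C,D,E,F}.

6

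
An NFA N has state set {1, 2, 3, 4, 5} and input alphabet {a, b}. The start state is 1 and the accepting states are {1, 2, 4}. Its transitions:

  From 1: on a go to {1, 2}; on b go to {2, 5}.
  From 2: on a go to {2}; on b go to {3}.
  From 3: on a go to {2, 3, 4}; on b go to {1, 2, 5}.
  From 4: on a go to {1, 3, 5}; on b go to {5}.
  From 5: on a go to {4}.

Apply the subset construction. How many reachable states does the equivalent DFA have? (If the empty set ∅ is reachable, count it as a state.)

13

Start state of the DFA: {1}.
{1} --a--> {1, 2}  [new]
{1} --b--> {2, 5}  [new]
{1, 2} --a--> {1, 2}  [seen]
{1, 2} --b--> {2, 3, 5}  [new]
{2, 5} --a--> {2, 4}  [new]
{2, 5} --b--> {3}  [new]
{2, 3, 5} --a--> {2, 3, 4}  [new]
{2, 3, 5} --b--> {1, 2, 3, 5}  [new]
{2, 4} --a--> {1, 2, 3, 5}  [seen]
{2, 4} --b--> {3, 5}  [new]
{3} --a--> {2, 3, 4}  [seen]
{3} --b--> {1, 2, 5}  [new]
{2, 3, 4} --a--> {1, 2, 3, 4, 5}  [new]
{2, 3, 4} --b--> {1, 2, 3, 5}  [seen]
{1, 2, 3, 5} --a--> {1, 2, 3, 4}  [new]
{1, 2, 3, 5} --b--> {1, 2, 3, 5}  [seen]
{3, 5} --a--> {2, 3, 4}  [seen]
{3, 5} --b--> {1, 2, 5}  [seen]
{1, 2, 5} --a--> {1, 2, 4}  [new]
{1, 2, 5} --b--> {2, 3, 5}  [seen]
{1, 2, 3, 4, 5} --a--> {1, 2, 3, 4, 5}  [seen]
{1, 2, 3, 4, 5} --b--> {1, 2, 3, 5}  [seen]
{1, 2, 3, 4} --a--> {1, 2, 3, 4, 5}  [seen]
{1, 2, 3, 4} --b--> {1, 2, 3, 5}  [seen]
{1, 2, 4} --a--> {1, 2, 3, 5}  [seen]
{1, 2, 4} --b--> {2, 3, 5}  [seen]
Reachable DFA states: {1}, {1, 2}, {2, 5}, {2, 3, 5}, {2, 4}, {3}, {2, 3, 4}, {1, 2, 3, 5}, {3, 5}, {1, 2, 5}, {1, 2, 3, 4, 5}, {1, 2, 3, 4}, {1, 2, 4}.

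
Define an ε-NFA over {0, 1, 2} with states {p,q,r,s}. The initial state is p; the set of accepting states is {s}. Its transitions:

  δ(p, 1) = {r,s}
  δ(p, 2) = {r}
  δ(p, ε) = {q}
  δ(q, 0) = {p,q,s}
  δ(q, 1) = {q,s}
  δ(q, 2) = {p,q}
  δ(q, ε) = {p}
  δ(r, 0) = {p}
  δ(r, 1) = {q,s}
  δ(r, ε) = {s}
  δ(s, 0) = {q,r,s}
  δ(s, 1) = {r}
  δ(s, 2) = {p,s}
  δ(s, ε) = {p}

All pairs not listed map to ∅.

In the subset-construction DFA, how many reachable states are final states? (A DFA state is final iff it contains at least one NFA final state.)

Start state of the DFA: {p,q} (ε-closure of the NFA start).
{p,q} --0--> {p,q,s}  [new]
{p,q} --1--> {p,q,r,s}  [new]
{p,q} --2--> {p,q,r,s}  [seen]
{p,q,s} --0--> {p,q,r,s}  [seen]
{p,q,s} --1--> {p,q,r,s}  [seen]
{p,q,s} --2--> {p,q,r,s}  [seen]
{p,q,r,s} --0--> {p,q,r,s}  [seen]
{p,q,r,s} --1--> {p,q,r,s}  [seen]
{p,q,r,s} --2--> {p,q,r,s}  [seen]
Reachable DFA states: {p,q}, {p,q,s}, {p,q,r,s}.
Accepting DFA states (contain an NFA accepting state): {p,q,s}, {p,q,r,s}.

2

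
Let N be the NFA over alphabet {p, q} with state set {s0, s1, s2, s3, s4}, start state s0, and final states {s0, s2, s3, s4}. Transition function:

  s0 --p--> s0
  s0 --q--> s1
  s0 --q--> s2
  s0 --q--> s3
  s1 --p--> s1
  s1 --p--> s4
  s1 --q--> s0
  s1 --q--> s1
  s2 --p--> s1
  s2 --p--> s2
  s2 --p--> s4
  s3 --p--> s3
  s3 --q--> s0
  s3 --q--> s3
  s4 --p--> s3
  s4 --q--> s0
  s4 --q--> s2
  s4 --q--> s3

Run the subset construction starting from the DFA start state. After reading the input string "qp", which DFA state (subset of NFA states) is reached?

{s1, s2, s3, s4}

Start: {s0}.
δ(s0,q) = {s1, s2, s3}.
Union: {s1, s2, s3}.
After q: {s1, s2, s3}.
δ(s1,p) = {s1, s4}; δ(s2,p) = {s1, s2, s4}; δ(s3,p) = {s3}.
Union: {s1, s2, s3, s4}.
After p: {s1, s2, s3, s4}.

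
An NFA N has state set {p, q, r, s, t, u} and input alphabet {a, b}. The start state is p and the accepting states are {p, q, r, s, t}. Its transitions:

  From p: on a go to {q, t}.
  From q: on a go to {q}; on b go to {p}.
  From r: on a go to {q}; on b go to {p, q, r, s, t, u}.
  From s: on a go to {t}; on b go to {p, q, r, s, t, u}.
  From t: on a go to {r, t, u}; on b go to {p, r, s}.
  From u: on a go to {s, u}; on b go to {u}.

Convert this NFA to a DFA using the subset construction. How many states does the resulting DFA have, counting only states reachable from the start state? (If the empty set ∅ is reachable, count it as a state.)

7

Start state of the DFA: {p}.
{p} --a--> {q, t}  [new]
{p} --b--> ∅  [new]
{q, t} --a--> {q, r, t, u}  [new]
{q, t} --b--> {p, r, s}  [new]
∅ --a--> ∅  [seen]
∅ --b--> ∅  [seen]
{q, r, t, u} --a--> {q, r, s, t, u}  [new]
{q, r, t, u} --b--> {p, q, r, s, t, u}  [new]
{p, r, s} --a--> {q, t}  [seen]
{p, r, s} --b--> {p, q, r, s, t, u}  [seen]
{q, r, s, t, u} --a--> {q, r, s, t, u}  [seen]
{q, r, s, t, u} --b--> {p, q, r, s, t, u}  [seen]
{p, q, r, s, t, u} --a--> {q, r, s, t, u}  [seen]
{p, q, r, s, t, u} --b--> {p, q, r, s, t, u}  [seen]
Reachable DFA states: {p}, {q, t}, ∅, {q, r, t, u}, {p, r, s}, {q, r, s, t, u}, {p, q, r, s, t, u}.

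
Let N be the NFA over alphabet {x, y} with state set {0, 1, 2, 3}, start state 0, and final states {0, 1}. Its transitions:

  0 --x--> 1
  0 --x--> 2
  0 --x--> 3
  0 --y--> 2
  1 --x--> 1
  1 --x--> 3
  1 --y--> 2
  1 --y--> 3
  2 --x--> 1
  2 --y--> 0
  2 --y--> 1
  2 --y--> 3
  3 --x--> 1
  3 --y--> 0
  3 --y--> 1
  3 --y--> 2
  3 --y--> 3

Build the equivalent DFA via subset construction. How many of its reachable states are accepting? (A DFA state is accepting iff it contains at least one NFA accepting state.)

6

Start state of the DFA: {0}.
{0} --x--> {1, 2, 3}  [new]
{0} --y--> {2}  [new]
{1, 2, 3} --x--> {1, 3}  [new]
{1, 2, 3} --y--> {0, 1, 2, 3}  [new]
{2} --x--> {1}  [new]
{2} --y--> {0, 1, 3}  [new]
{1, 3} --x--> {1, 3}  [seen]
{1, 3} --y--> {0, 1, 2, 3}  [seen]
{0, 1, 2, 3} --x--> {1, 2, 3}  [seen]
{0, 1, 2, 3} --y--> {0, 1, 2, 3}  [seen]
{1} --x--> {1, 3}  [seen]
{1} --y--> {2, 3}  [new]
{0, 1, 3} --x--> {1, 2, 3}  [seen]
{0, 1, 3} --y--> {0, 1, 2, 3}  [seen]
{2, 3} --x--> {1}  [seen]
{2, 3} --y--> {0, 1, 2, 3}  [seen]
Reachable DFA states: {0}, {1, 2, 3}, {2}, {1, 3}, {0, 1, 2, 3}, {1}, {0, 1, 3}, {2, 3}.
Accepting DFA states (contain an NFA accepting state): {0}, {1, 2, 3}, {1, 3}, {0, 1, 2, 3}, {1}, {0, 1, 3}.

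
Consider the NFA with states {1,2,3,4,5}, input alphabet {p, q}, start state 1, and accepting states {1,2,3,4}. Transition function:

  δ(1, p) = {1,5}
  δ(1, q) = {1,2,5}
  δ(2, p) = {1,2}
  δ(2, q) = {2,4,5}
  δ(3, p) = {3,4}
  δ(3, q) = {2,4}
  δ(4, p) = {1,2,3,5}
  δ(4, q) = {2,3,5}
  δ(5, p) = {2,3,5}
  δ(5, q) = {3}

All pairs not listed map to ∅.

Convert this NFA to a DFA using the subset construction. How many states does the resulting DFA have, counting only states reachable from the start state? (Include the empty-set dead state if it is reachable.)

5

Start state of the DFA: {1}.
{1} --p--> {1,5}  [new]
{1} --q--> {1,2,5}  [new]
{1,5} --p--> {1,2,3,5}  [new]
{1,5} --q--> {1,2,3,5}  [seen]
{1,2,5} --p--> {1,2,3,5}  [seen]
{1,2,5} --q--> {1,2,3,4,5}  [new]
{1,2,3,5} --p--> {1,2,3,4,5}  [seen]
{1,2,3,5} --q--> {1,2,3,4,5}  [seen]
{1,2,3,4,5} --p--> {1,2,3,4,5}  [seen]
{1,2,3,4,5} --q--> {1,2,3,4,5}  [seen]
Reachable DFA states: {1}, {1,5}, {1,2,5}, {1,2,3,5}, {1,2,3,4,5}.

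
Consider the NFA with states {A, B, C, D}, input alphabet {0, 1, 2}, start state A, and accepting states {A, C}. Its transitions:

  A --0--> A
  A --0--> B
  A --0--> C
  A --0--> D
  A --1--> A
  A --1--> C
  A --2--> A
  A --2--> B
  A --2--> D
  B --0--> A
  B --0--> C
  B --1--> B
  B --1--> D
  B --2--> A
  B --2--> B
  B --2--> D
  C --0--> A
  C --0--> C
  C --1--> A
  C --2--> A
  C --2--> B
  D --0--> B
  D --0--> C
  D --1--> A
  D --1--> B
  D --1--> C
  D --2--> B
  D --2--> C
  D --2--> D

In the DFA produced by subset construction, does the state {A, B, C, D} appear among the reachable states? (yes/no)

Start state of the DFA: {A}.
{A} --0--> {A, B, C, D}  [new]
{A} --1--> {A, C}  [new]
{A} --2--> {A, B, D}  [new]
{A, B, C, D} --0--> {A, B, C, D}  [seen]
{A, B, C, D} --1--> {A, B, C, D}  [seen]
{A, B, C, D} --2--> {A, B, C, D}  [seen]
{A, C} --0--> {A, B, C, D}  [seen]
{A, C} --1--> {A, C}  [seen]
{A, C} --2--> {A, B, D}  [seen]
{A, B, D} --0--> {A, B, C, D}  [seen]
{A, B, D} --1--> {A, B, C, D}  [seen]
{A, B, D} --2--> {A, B, C, D}  [seen]
Reachable DFA states: {A}, {A, B, C, D}, {A, C}, {A, B, D}.
{A, B, C, D} is among them.

yes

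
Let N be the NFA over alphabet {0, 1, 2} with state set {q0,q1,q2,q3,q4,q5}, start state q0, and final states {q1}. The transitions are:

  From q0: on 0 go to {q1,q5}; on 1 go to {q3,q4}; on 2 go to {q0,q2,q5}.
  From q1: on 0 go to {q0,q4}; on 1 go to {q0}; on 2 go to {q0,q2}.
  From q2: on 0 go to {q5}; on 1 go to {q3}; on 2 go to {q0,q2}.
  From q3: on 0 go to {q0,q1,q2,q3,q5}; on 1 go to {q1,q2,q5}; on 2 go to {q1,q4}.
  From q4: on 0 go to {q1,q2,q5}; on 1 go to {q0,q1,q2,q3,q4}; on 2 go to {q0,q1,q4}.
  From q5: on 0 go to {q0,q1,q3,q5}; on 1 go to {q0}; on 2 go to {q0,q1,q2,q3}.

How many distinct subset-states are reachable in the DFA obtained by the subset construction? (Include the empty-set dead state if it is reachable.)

13

Start state of the DFA: {q0}.
{q0} --0--> {q1,q5}  [new]
{q0} --1--> {q3,q4}  [new]
{q0} --2--> {q0,q2,q5}  [new]
{q1,q5} --0--> {q0,q1,q3,q4,q5}  [new]
{q1,q5} --1--> {q0}  [seen]
{q1,q5} --2--> {q0,q1,q2,q3}  [new]
{q3,q4} --0--> {q0,q1,q2,q3,q5}  [new]
{q3,q4} --1--> {q0,q1,q2,q3,q4,q5}  [new]
{q3,q4} --2--> {q0,q1,q4}  [new]
{q0,q2,q5} --0--> {q0,q1,q3,q5}  [new]
{q0,q2,q5} --1--> {q0,q3,q4}  [new]
{q0,q2,q5} --2--> {q0,q1,q2,q3,q5}  [seen]
{q0,q1,q3,q4,q5} --0--> {q0,q1,q2,q3,q4,q5}  [seen]
{q0,q1,q3,q4,q5} --1--> {q0,q1,q2,q3,q4,q5}  [seen]
{q0,q1,q3,q4,q5} --2--> {q0,q1,q2,q3,q4,q5}  [seen]
{q0,q1,q2,q3} --0--> {q0,q1,q2,q3,q4,q5}  [seen]
{q0,q1,q2,q3} --1--> {q0,q1,q2,q3,q4,q5}  [seen]
{q0,q1,q2,q3} --2--> {q0,q1,q2,q4,q5}  [new]
{q0,q1,q2,q3,q5} --0--> {q0,q1,q2,q3,q4,q5}  [seen]
{q0,q1,q2,q3,q5} --1--> {q0,q1,q2,q3,q4,q5}  [seen]
{q0,q1,q2,q3,q5} --2--> {q0,q1,q2,q3,q4,q5}  [seen]
{q0,q1,q2,q3,q4,q5} --0--> {q0,q1,q2,q3,q4,q5}  [seen]
{q0,q1,q2,q3,q4,q5} --1--> {q0,q1,q2,q3,q4,q5}  [seen]
{q0,q1,q2,q3,q4,q5} --2--> {q0,q1,q2,q3,q4,q5}  [seen]
{q0,q1,q4} --0--> {q0,q1,q2,q4,q5}  [seen]
{q0,q1,q4} --1--> {q0,q1,q2,q3,q4}  [new]
{q0,q1,q4} --2--> {q0,q1,q2,q4,q5}  [seen]
{q0,q1,q3,q5} --0--> {q0,q1,q2,q3,q4,q5}  [seen]
{q0,q1,q3,q5} --1--> {q0,q1,q2,q3,q4,q5}  [seen]
{q0,q1,q3,q5} --2--> {q0,q1,q2,q3,q4,q5}  [seen]
{q0,q3,q4} --0--> {q0,q1,q2,q3,q5}  [seen]
{q0,q3,q4} --1--> {q0,q1,q2,q3,q4,q5}  [seen]
{q0,q3,q4} --2--> {q0,q1,q2,q4,q5}  [seen]
{q0,q1,q2,q4,q5} --0--> {q0,q1,q2,q3,q4,q5}  [seen]
{q0,q1,q2,q4,q5} --1--> {q0,q1,q2,q3,q4}  [seen]
{q0,q1,q2,q4,q5} --2--> {q0,q1,q2,q3,q4,q5}  [seen]
{q0,q1,q2,q3,q4} --0--> {q0,q1,q2,q3,q4,q5}  [seen]
{q0,q1,q2,q3,q4} --1--> {q0,q1,q2,q3,q4,q5}  [seen]
{q0,q1,q2,q3,q4} --2--> {q0,q1,q2,q4,q5}  [seen]
Reachable DFA states: {q0}, {q1,q5}, {q3,q4}, {q0,q2,q5}, {q0,q1,q3,q4,q5}, {q0,q1,q2,q3}, {q0,q1,q2,q3,q5}, {q0,q1,q2,q3,q4,q5}, {q0,q1,q4}, {q0,q1,q3,q5}, {q0,q3,q4}, {q0,q1,q2,q4,q5}, {q0,q1,q2,q3,q4}.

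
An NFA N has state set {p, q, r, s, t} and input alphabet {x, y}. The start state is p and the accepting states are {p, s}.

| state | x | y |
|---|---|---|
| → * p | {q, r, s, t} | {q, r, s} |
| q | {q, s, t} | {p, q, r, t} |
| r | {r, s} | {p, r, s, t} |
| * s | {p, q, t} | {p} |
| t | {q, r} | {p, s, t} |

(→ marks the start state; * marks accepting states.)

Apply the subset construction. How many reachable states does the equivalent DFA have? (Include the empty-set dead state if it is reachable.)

4

Start state of the DFA: {p}.
{p} --x--> {q, r, s, t}  [new]
{p} --y--> {q, r, s}  [new]
{q, r, s, t} --x--> {p, q, r, s, t}  [new]
{q, r, s, t} --y--> {p, q, r, s, t}  [seen]
{q, r, s} --x--> {p, q, r, s, t}  [seen]
{q, r, s} --y--> {p, q, r, s, t}  [seen]
{p, q, r, s, t} --x--> {p, q, r, s, t}  [seen]
{p, q, r, s, t} --y--> {p, q, r, s, t}  [seen]
Reachable DFA states: {p}, {q, r, s, t}, {q, r, s}, {p, q, r, s, t}.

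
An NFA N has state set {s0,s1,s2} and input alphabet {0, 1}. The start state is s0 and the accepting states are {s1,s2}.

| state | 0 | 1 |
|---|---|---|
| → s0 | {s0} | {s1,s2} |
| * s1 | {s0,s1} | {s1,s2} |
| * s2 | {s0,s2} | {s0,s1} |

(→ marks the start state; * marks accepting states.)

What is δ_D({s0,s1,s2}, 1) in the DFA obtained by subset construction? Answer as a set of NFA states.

δ(s0,1) = {s1,s2}; δ(s1,1) = {s1,s2}; δ(s2,1) = {s0,s1}.
Union: {s0,s1,s2}.

{s0,s1,s2}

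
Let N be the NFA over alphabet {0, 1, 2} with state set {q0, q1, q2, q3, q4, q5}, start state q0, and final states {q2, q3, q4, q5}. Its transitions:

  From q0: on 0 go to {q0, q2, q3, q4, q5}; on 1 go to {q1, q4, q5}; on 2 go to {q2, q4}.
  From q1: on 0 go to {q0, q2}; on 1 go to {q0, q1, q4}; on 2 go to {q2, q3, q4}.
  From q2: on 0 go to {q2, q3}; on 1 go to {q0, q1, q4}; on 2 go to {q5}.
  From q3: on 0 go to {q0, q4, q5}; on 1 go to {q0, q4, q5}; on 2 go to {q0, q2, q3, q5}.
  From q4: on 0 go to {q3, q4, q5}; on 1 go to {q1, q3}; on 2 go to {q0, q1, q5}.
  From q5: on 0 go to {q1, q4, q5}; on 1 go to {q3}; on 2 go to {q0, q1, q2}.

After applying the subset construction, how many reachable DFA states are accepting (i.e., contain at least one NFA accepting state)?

Start state of the DFA: {q0}.
{q0} --0--> {q0, q2, q3, q4, q5}  [new]
{q0} --1--> {q1, q4, q5}  [new]
{q0} --2--> {q2, q4}  [new]
{q0, q2, q3, q4, q5} --0--> {q0, q1, q2, q3, q4, q5}  [new]
{q0, q2, q3, q4, q5} --1--> {q0, q1, q3, q4, q5}  [new]
{q0, q2, q3, q4, q5} --2--> {q0, q1, q2, q3, q4, q5}  [seen]
{q1, q4, q5} --0--> {q0, q1, q2, q3, q4, q5}  [seen]
{q1, q4, q5} --1--> {q0, q1, q3, q4}  [new]
{q1, q4, q5} --2--> {q0, q1, q2, q3, q4, q5}  [seen]
{q2, q4} --0--> {q2, q3, q4, q5}  [new]
{q2, q4} --1--> {q0, q1, q3, q4}  [seen]
{q2, q4} --2--> {q0, q1, q5}  [new]
{q0, q1, q2, q3, q4, q5} --0--> {q0, q1, q2, q3, q4, q5}  [seen]
{q0, q1, q2, q3, q4, q5} --1--> {q0, q1, q3, q4, q5}  [seen]
{q0, q1, q2, q3, q4, q5} --2--> {q0, q1, q2, q3, q4, q5}  [seen]
{q0, q1, q3, q4, q5} --0--> {q0, q1, q2, q3, q4, q5}  [seen]
{q0, q1, q3, q4, q5} --1--> {q0, q1, q3, q4, q5}  [seen]
{q0, q1, q3, q4, q5} --2--> {q0, q1, q2, q3, q4, q5}  [seen]
{q0, q1, q3, q4} --0--> {q0, q2, q3, q4, q5}  [seen]
{q0, q1, q3, q4} --1--> {q0, q1, q3, q4, q5}  [seen]
{q0, q1, q3, q4} --2--> {q0, q1, q2, q3, q4, q5}  [seen]
{q2, q3, q4, q5} --0--> {q0, q1, q2, q3, q4, q5}  [seen]
{q2, q3, q4, q5} --1--> {q0, q1, q3, q4, q5}  [seen]
{q2, q3, q4, q5} --2--> {q0, q1, q2, q3, q5}  [new]
{q0, q1, q5} --0--> {q0, q1, q2, q3, q4, q5}  [seen]
{q0, q1, q5} --1--> {q0, q1, q3, q4, q5}  [seen]
{q0, q1, q5} --2--> {q0, q1, q2, q3, q4}  [new]
{q0, q1, q2, q3, q5} --0--> {q0, q1, q2, q3, q4, q5}  [seen]
{q0, q1, q2, q3, q5} --1--> {q0, q1, q3, q4, q5}  [seen]
{q0, q1, q2, q3, q5} --2--> {q0, q1, q2, q3, q4, q5}  [seen]
{q0, q1, q2, q3, q4} --0--> {q0, q2, q3, q4, q5}  [seen]
{q0, q1, q2, q3, q4} --1--> {q0, q1, q3, q4, q5}  [seen]
{q0, q1, q2, q3, q4} --2--> {q0, q1, q2, q3, q4, q5}  [seen]
Reachable DFA states: {q0}, {q0, q2, q3, q4, q5}, {q1, q4, q5}, {q2, q4}, {q0, q1, q2, q3, q4, q5}, {q0, q1, q3, q4, q5}, {q0, q1, q3, q4}, {q2, q3, q4, q5}, {q0, q1, q5}, {q0, q1, q2, q3, q5}, {q0, q1, q2, q3, q4}.
Accepting DFA states (contain an NFA accepting state): {q0, q2, q3, q4, q5}, {q1, q4, q5}, {q2, q4}, {q0, q1, q2, q3, q4, q5}, {q0, q1, q3, q4, q5}, {q0, q1, q3, q4}, {q2, q3, q4, q5}, {q0, q1, q5}, {q0, q1, q2, q3, q5}, {q0, q1, q2, q3, q4}.

10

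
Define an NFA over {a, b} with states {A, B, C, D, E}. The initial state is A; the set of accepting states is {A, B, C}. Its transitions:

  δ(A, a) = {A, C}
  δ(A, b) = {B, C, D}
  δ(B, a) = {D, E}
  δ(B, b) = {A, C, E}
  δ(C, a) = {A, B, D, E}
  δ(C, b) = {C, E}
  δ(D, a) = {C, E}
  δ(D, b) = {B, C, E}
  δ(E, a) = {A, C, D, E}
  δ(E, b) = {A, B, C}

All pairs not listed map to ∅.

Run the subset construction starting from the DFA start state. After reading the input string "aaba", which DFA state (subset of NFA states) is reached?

{A, B, C, D, E}

Start: {A}.
δ(A,a) = {A, C}.
Union: {A, C}.
After a: {A, C}.
δ(A,a) = {A, C}; δ(C,a) = {A, B, D, E}.
Union: {A, B, C, D, E}.
After a: {A, B, C, D, E}.
δ(A,b) = {B, C, D}; δ(B,b) = {A, C, E}; δ(C,b) = {C, E}; δ(D,b) = {B, C, E}; δ(E,b) = {A, B, C}.
Union: {A, B, C, D, E}.
After b: {A, B, C, D, E}.
δ(A,a) = {A, C}; δ(B,a) = {D, E}; δ(C,a) = {A, B, D, E}; δ(D,a) = {C, E}; δ(E,a) = {A, C, D, E}.
Union: {A, B, C, D, E}.
After a: {A, B, C, D, E}.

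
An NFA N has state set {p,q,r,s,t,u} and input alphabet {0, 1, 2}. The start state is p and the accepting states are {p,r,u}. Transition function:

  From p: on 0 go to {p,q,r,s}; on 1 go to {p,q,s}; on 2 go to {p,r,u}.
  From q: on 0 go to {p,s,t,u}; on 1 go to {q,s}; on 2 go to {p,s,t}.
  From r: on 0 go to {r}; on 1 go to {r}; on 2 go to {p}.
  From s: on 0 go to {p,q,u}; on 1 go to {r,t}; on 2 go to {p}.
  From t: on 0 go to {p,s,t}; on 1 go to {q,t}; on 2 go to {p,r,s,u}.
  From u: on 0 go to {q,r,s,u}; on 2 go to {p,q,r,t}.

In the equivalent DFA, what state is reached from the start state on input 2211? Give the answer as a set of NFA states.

Start: {p}.
δ(p,2) = {p,r,u}.
Union: {p,r,u}.
After 2: {p,r,u}.
δ(p,2) = {p,r,u}; δ(r,2) = {p}; δ(u,2) = {p,q,r,t}.
Union: {p,q,r,t,u}.
After 2: {p,q,r,t,u}.
δ(p,1) = {p,q,s}; δ(q,1) = {q,s}; δ(r,1) = {r}; δ(t,1) = {q,t}; δ(u,1) = ∅.
Union: {p,q,r,s,t}.
After 1: {p,q,r,s,t}.
δ(p,1) = {p,q,s}; δ(q,1) = {q,s}; δ(r,1) = {r}; δ(s,1) = {r,t}; δ(t,1) = {q,t}.
Union: {p,q,r,s,t}.
After 1: {p,q,r,s,t}.

{p,q,r,s,t}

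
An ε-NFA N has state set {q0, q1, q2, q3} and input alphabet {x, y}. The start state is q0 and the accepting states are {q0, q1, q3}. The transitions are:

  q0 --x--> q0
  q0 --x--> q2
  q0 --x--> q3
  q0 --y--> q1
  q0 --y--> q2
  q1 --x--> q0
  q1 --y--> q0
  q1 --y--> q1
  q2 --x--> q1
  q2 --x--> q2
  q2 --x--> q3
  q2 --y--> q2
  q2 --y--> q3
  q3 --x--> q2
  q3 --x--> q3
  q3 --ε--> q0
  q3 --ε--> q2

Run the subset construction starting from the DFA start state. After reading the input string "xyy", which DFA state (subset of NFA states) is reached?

{q0, q1, q2, q3}

Start: {q0}.
δ(q0,x) = {q0, q2, q3}.
Union: {q0, q2, q3}.
After x: {q0, q2, q3}.
δ(q0,y) = {q1, q2}; δ(q2,y) = {q2, q3}; δ(q3,y) = ∅.
Union: {q1, q2, q3}.
ε-closure gives {q0, q1, q2, q3}.
After y: {q0, q1, q2, q3}.
δ(q0,y) = {q1, q2}; δ(q1,y) = {q0, q1}; δ(q2,y) = {q2, q3}; δ(q3,y) = ∅.
Union: {q0, q1, q2, q3}.
After y: {q0, q1, q2, q3}.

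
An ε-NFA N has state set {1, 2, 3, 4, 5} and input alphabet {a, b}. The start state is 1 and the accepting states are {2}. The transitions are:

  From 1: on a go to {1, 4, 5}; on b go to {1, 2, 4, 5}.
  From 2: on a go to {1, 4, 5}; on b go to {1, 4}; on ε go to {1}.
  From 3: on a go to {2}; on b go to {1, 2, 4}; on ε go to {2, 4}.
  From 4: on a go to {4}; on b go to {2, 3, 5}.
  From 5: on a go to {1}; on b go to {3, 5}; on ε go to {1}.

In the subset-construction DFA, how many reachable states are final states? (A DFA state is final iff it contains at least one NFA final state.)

2

Start state of the DFA: {1} (ε-closure of the NFA start).
{1} --a--> {1, 4, 5}  [new]
{1} --b--> {1, 2, 4, 5}  [new]
{1, 4, 5} --a--> {1, 4, 5}  [seen]
{1, 4, 5} --b--> {1, 2, 3, 4, 5}  [new]
{1, 2, 4, 5} --a--> {1, 4, 5}  [seen]
{1, 2, 4, 5} --b--> {1, 2, 3, 4, 5}  [seen]
{1, 2, 3, 4, 5} --a--> {1, 2, 4, 5}  [seen]
{1, 2, 3, 4, 5} --b--> {1, 2, 3, 4, 5}  [seen]
Reachable DFA states: {1}, {1, 4, 5}, {1, 2, 4, 5}, {1, 2, 3, 4, 5}.
Accepting DFA states (contain an NFA accepting state): {1, 2, 4, 5}, {1, 2, 3, 4, 5}.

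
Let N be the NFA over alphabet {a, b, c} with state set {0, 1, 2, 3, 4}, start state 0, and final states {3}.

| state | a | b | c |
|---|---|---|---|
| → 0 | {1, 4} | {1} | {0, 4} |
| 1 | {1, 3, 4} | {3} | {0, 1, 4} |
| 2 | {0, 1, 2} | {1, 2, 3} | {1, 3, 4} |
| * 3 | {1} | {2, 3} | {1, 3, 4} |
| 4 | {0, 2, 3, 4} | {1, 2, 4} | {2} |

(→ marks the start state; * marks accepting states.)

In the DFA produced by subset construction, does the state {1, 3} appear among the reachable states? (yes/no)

Start state of the DFA: {0}.
{0} --a--> {1, 4}  [new]
{0} --b--> {1}  [new]
{0} --c--> {0, 4}  [new]
{1, 4} --a--> {0, 1, 2, 3, 4}  [new]
{1, 4} --b--> {1, 2, 3, 4}  [new]
{1, 4} --c--> {0, 1, 2, 4}  [new]
{1} --a--> {1, 3, 4}  [new]
{1} --b--> {3}  [new]
{1} --c--> {0, 1, 4}  [new]
{0, 4} --a--> {0, 1, 2, 3, 4}  [seen]
{0, 4} --b--> {1, 2, 4}  [new]
{0, 4} --c--> {0, 2, 4}  [new]
{0, 1, 2, 3, 4} --a--> {0, 1, 2, 3, 4}  [seen]
{0, 1, 2, 3, 4} --b--> {1, 2, 3, 4}  [seen]
{0, 1, 2, 3, 4} --c--> {0, 1, 2, 3, 4}  [seen]
{1, 2, 3, 4} --a--> {0, 1, 2, 3, 4}  [seen]
{1, 2, 3, 4} --b--> {1, 2, 3, 4}  [seen]
{1, 2, 3, 4} --c--> {0, 1, 2, 3, 4}  [seen]
{0, 1, 2, 4} --a--> {0, 1, 2, 3, 4}  [seen]
{0, 1, 2, 4} --b--> {1, 2, 3, 4}  [seen]
{0, 1, 2, 4} --c--> {0, 1, 2, 3, 4}  [seen]
{1, 3, 4} --a--> {0, 1, 2, 3, 4}  [seen]
{1, 3, 4} --b--> {1, 2, 3, 4}  [seen]
{1, 3, 4} --c--> {0, 1, 2, 3, 4}  [seen]
{3} --a--> {1}  [seen]
{3} --b--> {2, 3}  [new]
{3} --c--> {1, 3, 4}  [seen]
{0, 1, 4} --a--> {0, 1, 2, 3, 4}  [seen]
{0, 1, 4} --b--> {1, 2, 3, 4}  [seen]
{0, 1, 4} --c--> {0, 1, 2, 4}  [seen]
{1, 2, 4} --a--> {0, 1, 2, 3, 4}  [seen]
{1, 2, 4} --b--> {1, 2, 3, 4}  [seen]
{1, 2, 4} --c--> {0, 1, 2, 3, 4}  [seen]
{0, 2, 4} --a--> {0, 1, 2, 3, 4}  [seen]
{0, 2, 4} --b--> {1, 2, 3, 4}  [seen]
{0, 2, 4} --c--> {0, 1, 2, 3, 4}  [seen]
{2, 3} --a--> {0, 1, 2}  [new]
{2, 3} --b--> {1, 2, 3}  [new]
{2, 3} --c--> {1, 3, 4}  [seen]
{0, 1, 2} --a--> {0, 1, 2, 3, 4}  [seen]
{0, 1, 2} --b--> {1, 2, 3}  [seen]
{0, 1, 2} --c--> {0, 1, 3, 4}  [new]
{1, 2, 3} --a--> {0, 1, 2, 3, 4}  [seen]
{1, 2, 3} --b--> {1, 2, 3}  [seen]
{1, 2, 3} --c--> {0, 1, 3, 4}  [seen]
{0, 1, 3, 4} --a--> {0, 1, 2, 3, 4}  [seen]
{0, 1, 3, 4} --b--> {1, 2, 3, 4}  [seen]
{0, 1, 3, 4} --c--> {0, 1, 2, 3, 4}  [seen]
Reachable DFA states: {0}, {1, 4}, {1}, {0, 4}, {0, 1, 2, 3, 4}, {1, 2, 3, 4}, {0, 1, 2, 4}, {1, 3, 4}, {3}, {0, 1, 4}, {1, 2, 4}, {0, 2, 4}, {2, 3}, {0, 1, 2}, {1, 2, 3}, {0, 1, 3, 4}.
{1, 3} is not among them.

no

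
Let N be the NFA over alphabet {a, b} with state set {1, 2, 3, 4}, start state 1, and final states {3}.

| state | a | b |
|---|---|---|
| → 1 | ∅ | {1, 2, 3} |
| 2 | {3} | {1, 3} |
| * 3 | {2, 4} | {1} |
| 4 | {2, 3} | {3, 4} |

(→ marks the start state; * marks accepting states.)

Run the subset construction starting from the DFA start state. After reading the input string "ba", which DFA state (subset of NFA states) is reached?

{2, 3, 4}

Start: {1}.
δ(1,b) = {1, 2, 3}.
Union: {1, 2, 3}.
After b: {1, 2, 3}.
δ(1,a) = ∅; δ(2,a) = {3}; δ(3,a) = {2, 4}.
Union: {2, 3, 4}.
After a: {2, 3, 4}.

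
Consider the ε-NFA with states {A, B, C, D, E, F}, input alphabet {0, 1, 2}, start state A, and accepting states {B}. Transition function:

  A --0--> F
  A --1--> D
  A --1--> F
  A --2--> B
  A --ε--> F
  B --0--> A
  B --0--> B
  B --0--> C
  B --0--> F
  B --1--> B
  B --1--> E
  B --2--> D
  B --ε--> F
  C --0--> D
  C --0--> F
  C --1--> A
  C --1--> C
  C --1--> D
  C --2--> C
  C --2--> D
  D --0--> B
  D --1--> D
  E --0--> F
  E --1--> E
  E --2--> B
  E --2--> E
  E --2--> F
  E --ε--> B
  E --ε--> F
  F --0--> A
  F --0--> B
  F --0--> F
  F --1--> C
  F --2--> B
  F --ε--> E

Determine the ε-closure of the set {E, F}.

{B, E, F}

Begin with {E, F}.
E →ε {B, F}; add B.
ε-closure = {B, E, F}.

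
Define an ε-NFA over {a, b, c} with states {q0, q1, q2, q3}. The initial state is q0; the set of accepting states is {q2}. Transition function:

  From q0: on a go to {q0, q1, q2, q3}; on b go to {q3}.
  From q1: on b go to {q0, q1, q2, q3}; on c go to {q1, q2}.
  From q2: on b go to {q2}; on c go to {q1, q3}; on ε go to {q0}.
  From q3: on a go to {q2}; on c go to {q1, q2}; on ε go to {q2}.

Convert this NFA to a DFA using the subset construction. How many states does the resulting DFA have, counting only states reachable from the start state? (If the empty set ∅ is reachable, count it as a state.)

Start state of the DFA: {q0} (ε-closure of the NFA start).
{q0} --a--> {q0, q1, q2, q3}  [new]
{q0} --b--> {q0, q2, q3}  [new]
{q0} --c--> ∅  [new]
{q0, q1, q2, q3} --a--> {q0, q1, q2, q3}  [seen]
{q0, q1, q2, q3} --b--> {q0, q1, q2, q3}  [seen]
{q0, q1, q2, q3} --c--> {q0, q1, q2, q3}  [seen]
{q0, q2, q3} --a--> {q0, q1, q2, q3}  [seen]
{q0, q2, q3} --b--> {q0, q2, q3}  [seen]
{q0, q2, q3} --c--> {q0, q1, q2, q3}  [seen]
∅ --a--> ∅  [seen]
∅ --b--> ∅  [seen]
∅ --c--> ∅  [seen]
Reachable DFA states: {q0}, {q0, q1, q2, q3}, {q0, q2, q3}, ∅.

4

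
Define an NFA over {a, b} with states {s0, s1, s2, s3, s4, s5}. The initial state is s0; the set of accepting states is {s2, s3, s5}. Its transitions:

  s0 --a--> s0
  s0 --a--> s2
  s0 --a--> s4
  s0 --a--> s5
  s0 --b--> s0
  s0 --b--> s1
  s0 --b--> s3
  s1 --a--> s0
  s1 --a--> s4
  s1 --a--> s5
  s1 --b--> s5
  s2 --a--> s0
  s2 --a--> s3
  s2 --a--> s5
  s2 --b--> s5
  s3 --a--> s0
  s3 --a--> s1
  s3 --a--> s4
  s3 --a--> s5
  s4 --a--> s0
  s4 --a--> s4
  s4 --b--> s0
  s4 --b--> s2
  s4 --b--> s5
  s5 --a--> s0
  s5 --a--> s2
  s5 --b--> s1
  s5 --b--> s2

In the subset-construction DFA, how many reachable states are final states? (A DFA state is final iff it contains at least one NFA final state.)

Start state of the DFA: {s0}.
{s0} --a--> {s0, s2, s4, s5}  [new]
{s0} --b--> {s0, s1, s3}  [new]
{s0, s2, s4, s5} --a--> {s0, s2, s3, s4, s5}  [new]
{s0, s2, s4, s5} --b--> {s0, s1, s2, s3, s5}  [new]
{s0, s1, s3} --a--> {s0, s1, s2, s4, s5}  [new]
{s0, s1, s3} --b--> {s0, s1, s3, s5}  [new]
{s0, s2, s3, s4, s5} --a--> {s0, s1, s2, s3, s4, s5}  [new]
{s0, s2, s3, s4, s5} --b--> {s0, s1, s2, s3, s5}  [seen]
{s0, s1, s2, s3, s5} --a--> {s0, s1, s2, s3, s4, s5}  [seen]
{s0, s1, s2, s3, s5} --b--> {s0, s1, s2, s3, s5}  [seen]
{s0, s1, s2, s4, s5} --a--> {s0, s2, s3, s4, s5}  [seen]
{s0, s1, s2, s4, s5} --b--> {s0, s1, s2, s3, s5}  [seen]
{s0, s1, s3, s5} --a--> {s0, s1, s2, s4, s5}  [seen]
{s0, s1, s3, s5} --b--> {s0, s1, s2, s3, s5}  [seen]
{s0, s1, s2, s3, s4, s5} --a--> {s0, s1, s2, s3, s4, s5}  [seen]
{s0, s1, s2, s3, s4, s5} --b--> {s0, s1, s2, s3, s5}  [seen]
Reachable DFA states: {s0}, {s0, s2, s4, s5}, {s0, s1, s3}, {s0, s2, s3, s4, s5}, {s0, s1, s2, s3, s5}, {s0, s1, s2, s4, s5}, {s0, s1, s3, s5}, {s0, s1, s2, s3, s4, s5}.
Accepting DFA states (contain an NFA accepting state): {s0, s2, s4, s5}, {s0, s1, s3}, {s0, s2, s3, s4, s5}, {s0, s1, s2, s3, s5}, {s0, s1, s2, s4, s5}, {s0, s1, s3, s5}, {s0, s1, s2, s3, s4, s5}.

7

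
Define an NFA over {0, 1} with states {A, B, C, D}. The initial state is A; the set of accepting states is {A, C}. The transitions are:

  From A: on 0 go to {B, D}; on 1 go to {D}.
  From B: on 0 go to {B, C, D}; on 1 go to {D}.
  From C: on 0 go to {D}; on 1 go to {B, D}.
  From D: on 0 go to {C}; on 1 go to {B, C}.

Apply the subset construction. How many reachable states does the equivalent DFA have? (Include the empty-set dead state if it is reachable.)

Start state of the DFA: {A}.
{A} --0--> {B, D}  [new]
{A} --1--> {D}  [new]
{B, D} --0--> {B, C, D}  [new]
{B, D} --1--> {B, C, D}  [seen]
{D} --0--> {C}  [new]
{D} --1--> {B, C}  [new]
{B, C, D} --0--> {B, C, D}  [seen]
{B, C, D} --1--> {B, C, D}  [seen]
{C} --0--> {D}  [seen]
{C} --1--> {B, D}  [seen]
{B, C} --0--> {B, C, D}  [seen]
{B, C} --1--> {B, D}  [seen]
Reachable DFA states: {A}, {B, D}, {D}, {B, C, D}, {C}, {B, C}.

6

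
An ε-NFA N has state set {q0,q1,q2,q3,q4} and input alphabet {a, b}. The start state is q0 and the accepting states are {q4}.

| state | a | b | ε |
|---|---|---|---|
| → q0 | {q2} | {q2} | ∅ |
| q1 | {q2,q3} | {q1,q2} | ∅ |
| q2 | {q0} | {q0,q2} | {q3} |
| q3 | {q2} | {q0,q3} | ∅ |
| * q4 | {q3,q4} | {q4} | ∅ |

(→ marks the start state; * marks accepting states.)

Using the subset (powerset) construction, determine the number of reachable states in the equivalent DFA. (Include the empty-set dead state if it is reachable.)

3

Start state of the DFA: {q0} (ε-closure of the NFA start).
{q0} --a--> {q2,q3}  [new]
{q0} --b--> {q2,q3}  [seen]
{q2,q3} --a--> {q0,q2,q3}  [new]
{q2,q3} --b--> {q0,q2,q3}  [seen]
{q0,q2,q3} --a--> {q0,q2,q3}  [seen]
{q0,q2,q3} --b--> {q0,q2,q3}  [seen]
Reachable DFA states: {q0}, {q2,q3}, {q0,q2,q3}.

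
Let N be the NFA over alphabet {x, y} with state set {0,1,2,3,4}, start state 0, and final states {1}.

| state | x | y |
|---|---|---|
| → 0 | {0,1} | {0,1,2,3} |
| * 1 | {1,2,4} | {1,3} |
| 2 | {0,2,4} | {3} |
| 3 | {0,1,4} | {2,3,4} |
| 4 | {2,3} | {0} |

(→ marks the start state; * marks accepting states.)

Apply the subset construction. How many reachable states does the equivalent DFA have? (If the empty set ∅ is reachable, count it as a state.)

Start state of the DFA: {0}.
{0} --x--> {0,1}  [new]
{0} --y--> {0,1,2,3}  [new]
{0,1} --x--> {0,1,2,4}  [new]
{0,1} --y--> {0,1,2,3}  [seen]
{0,1,2,3} --x--> {0,1,2,4}  [seen]
{0,1,2,3} --y--> {0,1,2,3,4}  [new]
{0,1,2,4} --x--> {0,1,2,3,4}  [seen]
{0,1,2,4} --y--> {0,1,2,3}  [seen]
{0,1,2,3,4} --x--> {0,1,2,3,4}  [seen]
{0,1,2,3,4} --y--> {0,1,2,3,4}  [seen]
Reachable DFA states: {0}, {0,1}, {0,1,2,3}, {0,1,2,4}, {0,1,2,3,4}.

5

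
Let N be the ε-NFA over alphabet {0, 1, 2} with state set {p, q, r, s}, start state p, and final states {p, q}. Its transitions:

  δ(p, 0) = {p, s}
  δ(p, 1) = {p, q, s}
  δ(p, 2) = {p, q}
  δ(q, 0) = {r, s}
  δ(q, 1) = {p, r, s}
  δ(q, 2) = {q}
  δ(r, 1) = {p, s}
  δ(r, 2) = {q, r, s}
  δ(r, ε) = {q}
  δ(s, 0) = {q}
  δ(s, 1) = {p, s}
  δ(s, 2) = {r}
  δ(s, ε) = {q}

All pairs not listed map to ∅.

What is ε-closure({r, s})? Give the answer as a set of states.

Begin with {r, s}.
r →ε {q}; add q.
ε-closure = {q, r, s}.

{q, r, s}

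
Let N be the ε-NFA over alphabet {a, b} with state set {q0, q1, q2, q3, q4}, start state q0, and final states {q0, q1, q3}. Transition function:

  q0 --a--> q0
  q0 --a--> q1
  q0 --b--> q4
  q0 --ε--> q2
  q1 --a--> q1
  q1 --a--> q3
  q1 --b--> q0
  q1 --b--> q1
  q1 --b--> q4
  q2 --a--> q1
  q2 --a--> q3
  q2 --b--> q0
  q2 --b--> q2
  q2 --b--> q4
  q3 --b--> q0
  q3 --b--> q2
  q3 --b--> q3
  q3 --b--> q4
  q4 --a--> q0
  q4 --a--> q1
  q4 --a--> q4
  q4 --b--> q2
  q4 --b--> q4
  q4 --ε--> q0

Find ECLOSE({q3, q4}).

{q0, q2, q3, q4}

Begin with {q3, q4}.
q4 →ε {q0}; add q0.
q0 →ε {q2}; add q2.
ε-closure = {q0, q2, q3, q4}.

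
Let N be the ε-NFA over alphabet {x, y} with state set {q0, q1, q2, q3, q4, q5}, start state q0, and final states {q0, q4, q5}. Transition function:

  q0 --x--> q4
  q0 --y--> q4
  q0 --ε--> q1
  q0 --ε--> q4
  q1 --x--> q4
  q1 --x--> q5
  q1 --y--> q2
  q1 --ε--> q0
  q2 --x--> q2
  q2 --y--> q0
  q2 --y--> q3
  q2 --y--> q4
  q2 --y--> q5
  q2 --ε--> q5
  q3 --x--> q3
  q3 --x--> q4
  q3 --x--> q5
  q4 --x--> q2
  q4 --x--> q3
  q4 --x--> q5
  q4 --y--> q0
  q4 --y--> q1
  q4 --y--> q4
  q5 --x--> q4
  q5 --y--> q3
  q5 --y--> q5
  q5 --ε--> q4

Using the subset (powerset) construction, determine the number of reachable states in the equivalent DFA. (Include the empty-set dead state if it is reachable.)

Start state of the DFA: {q0, q1, q4} (ε-closure of the NFA start).
{q0, q1, q4} --x--> {q2, q3, q4, q5}  [new]
{q0, q1, q4} --y--> {q0, q1, q2, q4, q5}  [new]
{q2, q3, q4, q5} --x--> {q2, q3, q4, q5}  [seen]
{q2, q3, q4, q5} --y--> {q0, q1, q3, q4, q5}  [new]
{q0, q1, q2, q4, q5} --x--> {q2, q3, q4, q5}  [seen]
{q0, q1, q2, q4, q5} --y--> {q0, q1, q2, q3, q4, q5}  [new]
{q0, q1, q3, q4, q5} --x--> {q2, q3, q4, q5}  [seen]
{q0, q1, q3, q4, q5} --y--> {q0, q1, q2, q3, q4, q5}  [seen]
{q0, q1, q2, q3, q4, q5} --x--> {q2, q3, q4, q5}  [seen]
{q0, q1, q2, q3, q4, q5} --y--> {q0, q1, q2, q3, q4, q5}  [seen]
Reachable DFA states: {q0, q1, q4}, {q2, q3, q4, q5}, {q0, q1, q2, q4, q5}, {q0, q1, q3, q4, q5}, {q0, q1, q2, q3, q4, q5}.

5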